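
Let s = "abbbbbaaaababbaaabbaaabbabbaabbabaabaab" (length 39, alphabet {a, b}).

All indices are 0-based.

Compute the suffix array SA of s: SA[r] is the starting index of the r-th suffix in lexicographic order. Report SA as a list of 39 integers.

[6, 7, 14, 19, 36, 33, 8, 15, 27, 20, 37, 34, 31, 9, 11, 16, 24, 28, 21, 0, 38, 5, 13, 18, 35, 32, 26, 30, 10, 23, 4, 12, 17, 25, 29, 22, 3, 2, 1]

rank | idx | suffix
   0 |   6 | aaaababbaaabbaaabbabbaabbabaabaab
   1 |   7 | aaababbaaabbaaabbabbaabbabaabaab
   2 |  14 | aaabbaaabbabbaabbabaabaab
   3 |  19 | aaabbabbaabbabaabaab
   4 |  36 | aab
   5 |  33 | aabaab
   6 |   8 | aababbaaabbaaabbabbaabbabaabaab
   7 |  15 | aabbaaabbabbaabbabaabaab
   8 |  27 | aabbabaabaab
   9 |  20 | aabbabbaabbabaabaab
  10 |  37 | ab
  11 |  34 | abaab
  12 |  31 | abaabaab
  13 |   9 | ababbaaabbaaabbabbaabbabaabaab
  14 |  11 | abbaaabbaaabbabbaabbabaabaab
  15 |  16 | abbaaabbabbaabbabaabaab
  16 |  24 | abbaabbabaabaab
  17 |  28 | abbabaabaab
  18 |  21 | abbabbaabbabaabaab
  19 |   0 | abbbbbaaaababbaaabbaaabbabbaabbabaabaab
  20 |  38 | b
  21 |   5 | baaaababbaaabbaaabbabbaabbabaabaab
  22 |  13 | baaabbaaabbabbaabbabaabaab
  23 |  18 | baaabbabbaabbabaabaab
  24 |  35 | baab
  25 |  32 | baabaab
  26 |  26 | baabbabaabaab
  27 |  30 | babaabaab
  28 |  10 | babbaaabbaaabbabbaabbabaabaab
  29 |  23 | babbaabbabaabaab
  30 |   4 | bbaaaababbaaabbaaabbabbaabbabaabaab
  31 |  12 | bbaaabbaaabbabbaabbabaabaab
  32 |  17 | bbaaabbabbaabbabaabaab
  33 |  25 | bbaabbabaabaab
  34 |  29 | bbabaabaab
  35 |  22 | bbabbaabbabaabaab
  36 |   3 | bbbaaaababbaaabbaaabbabbaabbabaabaab
  37 |   2 | bbbbaaaababbaaabbaaabbabbaabbabaabaab
  38 |   1 | bbbbbaaaababbaaabbaaabbabbaabbabaabaab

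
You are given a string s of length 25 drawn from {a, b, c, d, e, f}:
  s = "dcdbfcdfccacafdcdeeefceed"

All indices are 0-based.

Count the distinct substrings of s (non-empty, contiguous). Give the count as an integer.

297

rank | idx | suffix
   0 |  10 | acafdcdeeefceed
   1 |  12 | afdcdeeefceed
   2 |   3 | bfcdfccacafdcdeeefceed
   3 |   9 | cacafdcdeeefceed
   4 |  11 | cafdcdeeefceed
   5 |   8 | ccacafdcdeeefceed
   6 |   1 | cdbfcdfccacafdcdeeefceed
   7 |  15 | cdeeefceed
   8 |   5 | cdfccacafdcdeeefceed
   9 |  21 | ceed
  10 |  24 | d
  11 |   2 | dbfcdfccacafdcdeeefceed
  12 |   0 | dcdbfcdfccacafdcdeeefceed
  13 |  14 | dcdeeefceed
  14 |  16 | deeefceed
  15 |   6 | dfccacafdcdeeefceed
  16 |  23 | ed
  17 |  22 | eed
  18 |  17 | eeefceed
  19 |  18 | eefceed
  20 |  19 | efceed
  21 |   7 | fccacafdcdeeefceed
  22 |   4 | fcdfccacafdcdeeefceed
  23 |  20 | fceed
  24 |  13 | fdcdeeefceed

SA = [10, 12, 3, 9, 11, 8, 1, 15, 5, 21, 24, 2, 0, 14, 16, 6, 23, 22, 17, 18, 19, 7, 4, 20, 13]
[i] adj suffixes → lcp
  [1] 10/12 → 1 ('a')
  [2] 12/3 → 0 ('')
  [3] 3/9 → 0 ('')
  [4] 9/11 → 2 ('ca')
  [5] 11/8 → 1 ('c')
  [6] 8/1 → 1 ('c')
  [7] 1/15 → 2 ('cd')
  [8] 15/5 → 2 ('cd')
  [9] 5/21 → 1 ('c')
  [10] 21/24 → 0 ('')
  [11] 24/2 → 1 ('d')
  [12] 2/0 → 1 ('d')
  [13] 0/14 → 3 ('dcd')
  [14] 14/16 → 1 ('d')
  [15] 16/6 → 1 ('d')
  [16] 6/23 → 0 ('')
  [17] 23/22 → 1 ('e')
  [18] 22/17 → 2 ('ee')
  [19] 17/18 → 2 ('ee')
  [20] 18/19 → 1 ('e')
  [21] 19/7 → 0 ('')
  [22] 7/4 → 2 ('fc')
  [23] 4/20 → 2 ('fc')
  [24] 20/13 → 1 ('f')

n(n+1)/2 = 25·26/2 = 325
Σ LCP = 0 + 1 + 0 + 0 + 2 + 1 + 1 + 2 + 2 + 1 + 0 + 1 + 1 + 3 + 1 + 1 + 0 + 1 + 2 + 2 + 1 + 0 + 2 + 2 + 1 = 28
distinct = 325 − 28 = 297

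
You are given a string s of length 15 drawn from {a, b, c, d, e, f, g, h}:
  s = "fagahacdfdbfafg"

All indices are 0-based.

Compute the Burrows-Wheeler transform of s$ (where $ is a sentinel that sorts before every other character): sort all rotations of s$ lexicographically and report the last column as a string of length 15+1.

rank  rotation          last
    0  $fagahacdfdbfafg  g
    1  acdfdbfafg$fagah  h
    2  afg$fagahacdfdbf  f
    3  agahacdfdbfafg$f  f
    4  ahacdfdbfafg$fag  g
    5  bfafg$fagahacdfd  d
    6  cdfdbfafg$fagaha  a
    7  dbfafg$fagahacdf  f
    8  dfdbfafg$fagahac  c
    9  fafg$fagahacdfdb  b
   10  fagahacdfdbfafg$  $
   11  fdbfafg$fagahacd  d
   12  fg$fagahacdfdbfa  a
   13  g$fagahacdfdbfaf  f
   14  gahacdfdbfafg$fa  a
   15  hacdfdbfafg$faga  a

ghffgdafcb$dafaa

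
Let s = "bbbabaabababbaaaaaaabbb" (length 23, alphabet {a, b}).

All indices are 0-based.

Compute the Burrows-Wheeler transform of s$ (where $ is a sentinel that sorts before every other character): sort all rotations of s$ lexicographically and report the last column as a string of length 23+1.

rank  rotation                  last
    0  $bbbabaabababbaaaaaaabbb  b
    1  aaaaaaabbb$bbbabaabababb  b
    2  aaaaaabbb$bbbabaabababba  a
    3  aaaaabbb$bbbabaabababbaa  a
    4  aaaabbb$bbbabaabababbaaa  a
    5  aaabbb$bbbabaabababbaaaa  a
    6  aabababbaaaaaaabbb$bbbab  b
    7  aabbb$bbbabaabababbaaaaa  a
    8  abaabababbaaaaaaabbb$bbb  b
    9  abababbaaaaaaabbb$bbbaba  a
   10  ababbaaaaaaabbb$bbbabaab  b
   11  abbaaaaaaabbb$bbbabaabab  b
   12  abbb$bbbabaabababbaaaaaa  a
   13  b$bbbabaabababbaaaaaaabb  b
   14  baaaaaaabbb$bbbabaababab  b
   15  baabababbaaaaaaabbb$bbba  a
   16  babaabababbaaaaaaabbb$bb  b
   17  bababbaaaaaaabbb$bbbabaa  a
   18  babbaaaaaaabbb$bbbabaaba  a
   19  bb$bbbabaabababbaaaaaaab  b
   20  bbaaaaaaabbb$bbbabaababa  a
   21  bbabaabababbaaaaaaabbb$b  b
   22  bbb$bbbabaabababbaaaaaaa  a
   23  bbbabaabababbaaaaaaabbb$  $

bbaaaabababbabbabaababa$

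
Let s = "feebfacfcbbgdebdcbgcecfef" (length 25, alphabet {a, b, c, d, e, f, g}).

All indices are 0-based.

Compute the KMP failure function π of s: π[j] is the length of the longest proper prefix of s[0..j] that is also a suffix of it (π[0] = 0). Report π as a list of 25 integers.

[0, 0, 0, 0, 1, 0, 0, 1, 0, 0, 0, 0, 0, 0, 0, 0, 0, 0, 0, 0, 0, 0, 1, 2, 1]

π[0] = 0
j=1 s[j]='e': π[1]=0 (border '')
j=2 s[j]='e': π[2]=0 (border '')
j=3 s[j]='b': π[3]=0 (border '')
j=4 s[j]='f': π[4]=1 (border 'f')
j=5 s[j]='a': k: 1→0; π[5]=0 (border '')
j=6 s[j]='c': π[6]=0 (border '')
j=7 s[j]='f': π[7]=1 (border 'f')
j=8 s[j]='c': k: 1→0; π[8]=0 (border '')
j=9 s[j]='b': π[9]=0 (border '')
j=10 s[j]='b': π[10]=0 (border '')
j=11 s[j]='g': π[11]=0 (border '')
j=12 s[j]='d': π[12]=0 (border '')
j=13 s[j]='e': π[13]=0 (border '')
j=14 s[j]='b': π[14]=0 (border '')
j=15 s[j]='d': π[15]=0 (border '')
j=16 s[j]='c': π[16]=0 (border '')
j=17 s[j]='b': π[17]=0 (border '')
j=18 s[j]='g': π[18]=0 (border '')
j=19 s[j]='c': π[19]=0 (border '')
j=20 s[j]='e': π[20]=0 (border '')
j=21 s[j]='c': π[21]=0 (border '')
j=22 s[j]='f': π[22]=1 (border 'f')
j=23 s[j]='e': π[23]=2 (border 'fe')
j=24 s[j]='f': k: 2→0; π[24]=1 (border 'f')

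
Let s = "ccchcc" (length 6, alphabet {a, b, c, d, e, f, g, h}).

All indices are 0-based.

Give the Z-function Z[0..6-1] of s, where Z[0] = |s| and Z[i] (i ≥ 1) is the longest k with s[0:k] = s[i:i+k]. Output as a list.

Z[0]=6
i=1: i≥r, start 0; Z[1]=2 extend→box=[1,3)
i=2: min(r-i=1, Z[1]=2)=1; Z[2]=1
i=3: i≥r, start 0; Z[3]=0
i=4: i≥r, start 0; Z[4]=2 extend→box=[4,6)
i=5: min(r-i=1, Z[1]=2)=1; Z[5]=1

[6, 2, 1, 0, 2, 1]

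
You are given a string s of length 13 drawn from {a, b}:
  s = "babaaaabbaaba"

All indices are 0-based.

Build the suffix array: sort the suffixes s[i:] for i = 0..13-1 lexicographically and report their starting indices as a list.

[12, 3, 4, 9, 5, 10, 1, 6, 11, 2, 8, 0, 7]

sorted suffixes:
  #0 SA[0]=12  'a'
  #1 SA[1]=3  'aaaabbaaba'
  #2 SA[2]=4  'aaabbaaba'
  #3 SA[3]=9  'aaba'
  #4 SA[4]=5  'aabbaaba'
  #5 SA[5]=10  'aba'
  #6 SA[6]=1  'abaaaabbaaba'
  #7 SA[7]=6  'abbaaba'
  #8 SA[8]=11  'ba'
  #9 SA[9]=2  'baaaabbaaba'
  #10 SA[10]=8  'baaba'
  #11 SA[11]=0  'babaaaabbaaba'
  #12 SA[12]=7  'bbaaba'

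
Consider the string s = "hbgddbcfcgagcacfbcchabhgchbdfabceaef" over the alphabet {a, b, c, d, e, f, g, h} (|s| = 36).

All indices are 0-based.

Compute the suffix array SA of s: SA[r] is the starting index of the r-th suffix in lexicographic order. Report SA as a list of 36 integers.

[29, 20, 13, 33, 10, 16, 30, 5, 26, 1, 21, 12, 17, 31, 14, 6, 8, 18, 24, 4, 3, 27, 32, 34, 35, 28, 15, 7, 9, 11, 23, 2, 19, 25, 0, 22]

rank→(start, suffix):
  0 → (29, 'abceaef')
  1 → (20, 'abhgchbdfabceaef')
  2 → (13, 'acfbcchabhgchbdfabceaef')
  3 → (33, 'aef')
  4 → (10, 'agcacfbcchabhgchbdfabceaef')
  5 → (16, 'bcchabhgchbdfabceaef')
  6 → (30, 'bceaef')
  7 → (5, 'bcfcgagcacfbcchabhgchbdfabceaef')
  8 → (26, 'bdfabceaef')
  9 → (1, 'bgddbcfcgagcacfbcchabhgchbdfabceaef')
  10 → (21, 'bhgchbdfabceaef')
  11 → (12, 'cacfbcchabhgchbdfabceaef')
  12 → (17, 'cchabhgchbdfabceaef')
  13 → (31, 'ceaef')
  14 → (14, 'cfbcchabhgchbdfabceaef')
  15 → (6, 'cfcgagcacfbcchabhgchbdfabceaef')
  16 → (8, 'cgagcacfbcchabhgchbdfabceaef')
  17 → (18, 'chabhgchbdfabceaef')
  18 → (24, 'chbdfabceaef')
  19 → (4, 'dbcfcgagcacfbcchabhgchbdfabceaef')
  20 → (3, 'ddbcfcgagcacfbcchabhgchbdfabceaef')
  21 → (27, 'dfabceaef')
  22 → (32, 'eaef')
  23 → (34, 'ef')
  24 → (35, 'f')
  25 → (28, 'fabceaef')
  26 → (15, 'fbcchabhgchbdfabceaef')
  27 → (7, 'fcgagcacfbcchabhgchbdfabceaef')
  28 → (9, 'gagcacfbcchabhgchbdfabceaef')
  29 → (11, 'gcacfbcchabhgchbdfabceaef')
  30 → (23, 'gchbdfabceaef')
  31 → (2, 'gddbcfcgagcacfbcchabhgchbdfabceaef')
  32 → (19, 'habhgchbdfabceaef')
  33 → (25, 'hbdfabceaef')
  34 → (0, 'hbgddbcfcgagcacfbcchabhgchbdfabceaef')
  35 → (22, 'hgchbdfabceaef')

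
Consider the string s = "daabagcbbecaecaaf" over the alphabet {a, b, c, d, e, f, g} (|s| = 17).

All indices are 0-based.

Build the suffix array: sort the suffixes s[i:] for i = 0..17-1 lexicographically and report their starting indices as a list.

[1, 14, 2, 11, 15, 4, 3, 7, 8, 13, 10, 6, 0, 12, 9, 16, 5]

sorted suffixes:
  #0 SA[0]=1  'aabagcbbecaecaaf'
  #1 SA[1]=14  'aaf'
  #2 SA[2]=2  'abagcbbecaecaaf'
  #3 SA[3]=11  'aecaaf'
  #4 SA[4]=15  'af'
  #5 SA[5]=4  'agcbbecaecaaf'
  #6 SA[6]=3  'bagcbbecaecaaf'
  #7 SA[7]=7  'bbecaecaaf'
  #8 SA[8]=8  'becaecaaf'
  #9 SA[9]=13  'caaf'
  #10 SA[10]=10  'caecaaf'
  #11 SA[11]=6  'cbbecaecaaf'
  #12 SA[12]=0  'daabagcbbecaecaaf'
  #13 SA[13]=12  'ecaaf'
  #14 SA[14]=9  'ecaecaaf'
  #15 SA[15]=16  'f'
  #16 SA[16]=5  'gcbbecaecaaf'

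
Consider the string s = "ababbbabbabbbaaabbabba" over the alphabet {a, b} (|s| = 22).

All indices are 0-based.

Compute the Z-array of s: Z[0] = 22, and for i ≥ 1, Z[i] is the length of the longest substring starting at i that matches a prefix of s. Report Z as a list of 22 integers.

[22, 0, 2, 0, 0, 0, 2, 0, 0, 2, 0, 0, 0, 1, 1, 2, 0, 0, 2, 0, 0, 1]

Z[0]=22
i=1: outside box; Z[1]=0
i=2: outside box; Z[2]=2 scan→box=[2,4)
i=3: min(r-i=1, Z[1]=0)=0; Z[3]=0
i=4: outside box; Z[4]=0
i=5: outside box; Z[5]=0
i=6: outside box; Z[6]=2 scan→box=[6,8)
i=7: min(r-i=1, Z[1]=0)=0; Z[7]=0
i=8: outside box; Z[8]=0
i=9: outside box; Z[9]=2 scan→box=[9,11)
i=10: min(r-i=1, Z[1]=0)=0; Z[10]=0
i=11: outside box; Z[11]=0
i=12: outside box; Z[12]=0
i=13: outside box; Z[13]=1 scan→box=[13,14)
i=14: outside box; Z[14]=1 scan→box=[14,15)
i=15: outside box; Z[15]=2 scan→box=[15,17)
i=16: min(r-i=1, Z[1]=0)=0; Z[16]=0
i=17: outside box; Z[17]=0
i=18: outside box; Z[18]=2 scan→box=[18,20)
i=19: min(r-i=1, Z[1]=0)=0; Z[19]=0
i=20: outside box; Z[20]=0
i=21: outside box; Z[21]=1 scan→box=[21,22)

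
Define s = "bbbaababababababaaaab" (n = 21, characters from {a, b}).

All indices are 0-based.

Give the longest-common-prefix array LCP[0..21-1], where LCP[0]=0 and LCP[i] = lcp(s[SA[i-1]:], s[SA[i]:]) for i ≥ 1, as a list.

[0, 3, 2, 3, 1, 2, 3, 5, 7, 9, 11, 0, 1, 3, 2, 4, 6, 8, 10, 1, 2]

rank→(start, suffix):
  0 → (16, 'aaaab')
  1 → (17, 'aaab')
  2 → (18, 'aab')
  3 → (3, 'aababababababaaaab')
  4 → (19, 'ab')
  5 → (14, 'abaaaab')
  6 → (12, 'ababaaaab')
  7 → (10, 'abababaaaab')
  8 → (8, 'ababababaaaab')
  9 → (6, 'abababababaaaab')
  10 → (4, 'ababababababaaaab')
  11 → (20, 'b')
  12 → (15, 'baaaab')
  13 → (2, 'baababababababaaaab')
  14 → (13, 'babaaaab')
  15 → (11, 'bababaaaab')
  16 → (9, 'babababaaaab')
  17 → (7, 'bababababaaaab')
  18 → (5, 'babababababaaaab')
  19 → (1, 'bbaababababababaaaab')
  20 → (0, 'bbbaababababababaaaab')

SA = [16, 17, 18, 3, 19, 14, 12, 10, 8, 6, 4, 20, 15, 2, 13, 11, 9, 7, 5, 1, 0]
[i] adj suffixes → lcp
  [1] 16/17 → 3 ('aaa')
  [2] 17/18 → 2 ('aa')
  [3] 18/3 → 3 ('aab')
  [4] 3/19 → 1 ('a')
  [5] 19/14 → 2 ('ab')
  [6] 14/12 → 3 ('aba')
  [7] 12/10 → 5 ('ababa')
  [8] 10/8 → 7 ('abababa')
  [9] 8/6 → 9 ('ababababa')
  [10] 6/4 → 11 ('abababababa')
  [11] 4/20 → 0 ('')
  [12] 20/15 → 1 ('b')
  [13] 15/2 → 3 ('baa')
  [14] 2/13 → 2 ('ba')
  [15] 13/11 → 4 ('baba')
  [16] 11/9 → 6 ('bababa')
  [17] 9/7 → 8 ('babababa')
  [18] 7/5 → 10 ('bababababa')
  [19] 5/1 → 1 ('b')
  [20] 1/0 → 2 ('bb')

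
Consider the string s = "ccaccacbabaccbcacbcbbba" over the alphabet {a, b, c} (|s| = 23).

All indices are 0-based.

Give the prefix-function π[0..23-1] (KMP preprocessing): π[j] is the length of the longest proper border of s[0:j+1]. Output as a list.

[0, 1, 0, 1, 2, 3, 4, 0, 0, 0, 0, 1, 2, 0, 1, 0, 1, 0, 1, 0, 0, 0, 0]

π[0] = 0
j=1 s[j]='c': π[1]=1 (border 'c')
j=2 s[j]='a': k: 1→0; π[2]=0 (border '')
j=3 s[j]='c': π[3]=1 (border 'c')
j=4 s[j]='c': π[4]=2 (border 'cc')
j=5 s[j]='a': π[5]=3 (border 'cca')
j=6 s[j]='c': π[6]=4 (border 'ccac')
j=7 s[j]='b': k: 4→1→0; π[7]=0 (border '')
j=8 s[j]='a': π[8]=0 (border '')
j=9 s[j]='b': π[9]=0 (border '')
j=10 s[j]='a': π[10]=0 (border '')
j=11 s[j]='c': π[11]=1 (border 'c')
j=12 s[j]='c': π[12]=2 (border 'cc')
j=13 s[j]='b': k: 2→1→0; π[13]=0 (border '')
j=14 s[j]='c': π[14]=1 (border 'c')
j=15 s[j]='a': k: 1→0; π[15]=0 (border '')
j=16 s[j]='c': π[16]=1 (border 'c')
j=17 s[j]='b': k: 1→0; π[17]=0 (border '')
j=18 s[j]='c': π[18]=1 (border 'c')
j=19 s[j]='b': k: 1→0; π[19]=0 (border '')
j=20 s[j]='b': π[20]=0 (border '')
j=21 s[j]='b': π[21]=0 (border '')
j=22 s[j]='a': π[22]=0 (border '')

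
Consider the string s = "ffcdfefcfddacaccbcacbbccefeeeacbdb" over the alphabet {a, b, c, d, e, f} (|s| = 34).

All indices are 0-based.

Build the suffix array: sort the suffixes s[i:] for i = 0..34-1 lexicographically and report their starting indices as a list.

[11, 18, 29, 13, 33, 20, 16, 21, 31, 17, 12, 19, 15, 30, 14, 22, 2, 23, 7, 10, 32, 9, 3, 28, 27, 26, 5, 24, 1, 6, 8, 25, 4, 0]

rank | idx | suffix
   0 |  11 | acaccbcacbbccefeeeacbdb
   1 |  18 | acbbccefeeeacbdb
   2 |  29 | acbdb
   3 |  13 | accbcacbbccefeeeacbdb
   4 |  33 | b
   5 |  20 | bbccefeeeacbdb
   6 |  16 | bcacbbccefeeeacbdb
   7 |  21 | bccefeeeacbdb
   8 |  31 | bdb
   9 |  17 | cacbbccefeeeacbdb
  10 |  12 | caccbcacbbccefeeeacbdb
  11 |  19 | cbbccefeeeacbdb
  12 |  15 | cbcacbbccefeeeacbdb
  13 |  30 | cbdb
  14 |  14 | ccbcacbbccefeeeacbdb
  15 |  22 | ccefeeeacbdb
  16 |   2 | cdfefcfddacaccbcacbbccefeeeacbdb
  17 |  23 | cefeeeacbdb
  18 |   7 | cfddacaccbcacbbccefeeeacbdb
  19 |  10 | dacaccbcacbbccefeeeacbdb
  20 |  32 | db
  21 |   9 | ddacaccbcacbbccefeeeacbdb
  22 |   3 | dfefcfddacaccbcacbbccefeeeacbdb
  23 |  28 | eacbdb
  24 |  27 | eeacbdb
  25 |  26 | eeeacbdb
  26 |   5 | efcfddacaccbcacbbccefeeeacbdb
  27 |  24 | efeeeacbdb
  28 |   1 | fcdfefcfddacaccbcacbbccefeeeacbdb
  29 |   6 | fcfddacaccbcacbbccefeeeacbdb
  30 |   8 | fddacaccbcacbbccefeeeacbdb
  31 |  25 | feeeacbdb
  32 |   4 | fefcfddacaccbcacbbccefeeeacbdb
  33 |   0 | ffcdfefcfddacaccbcacbbccefeeeacbdb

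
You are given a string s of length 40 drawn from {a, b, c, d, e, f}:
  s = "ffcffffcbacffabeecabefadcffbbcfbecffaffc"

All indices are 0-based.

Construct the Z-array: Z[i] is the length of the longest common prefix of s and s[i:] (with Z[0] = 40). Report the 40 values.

[40, 1, 0, 2, 2, 3, 1, 0, 0, 0, 0, 2, 1, 0, 0, 0, 0, 0, 0, 0, 0, 1, 0, 0, 0, 2, 1, 0, 0, 0, 1, 0, 0, 0, 2, 1, 0, 3, 1, 0]

Z[0]=40
i=1: outside box; Z[1]=1 scan→box=[1,2)
i=2: outside box; Z[2]=0
i=3: outside box; Z[3]=2 scan→box=[3,5)
i=4: min(r-i=1, Z[1]=1)=1; Z[4]=2 scan→box=[4,6)
i=5: min(r-i=1, Z[1]=1)=1; Z[5]=3 scan→box=[5,8)
i=6: min(r-i=2, Z[1]=1)=1; Z[6]=1
i=7: min(r-i=1, Z[2]=0)=0; Z[7]=0
i=8: outside box; Z[8]=0
i=9: outside box; Z[9]=0
i=10: outside box; Z[10]=0
i=11: outside box; Z[11]=2 scan→box=[11,13)
i=12: min(r-i=1, Z[1]=1)=1; Z[12]=1
i=13: outside box; Z[13]=0
i=14: outside box; Z[14]=0
i=15: outside box; Z[15]=0
i=16: outside box; Z[16]=0
i=17: outside box; Z[17]=0
i=18: outside box; Z[18]=0
i=19: outside box; Z[19]=0
i=20: outside box; Z[20]=0
i=21: outside box; Z[21]=1 scan→box=[21,22)
i=22: outside box; Z[22]=0
i=23: outside box; Z[23]=0
i=24: outside box; Z[24]=0
i=25: outside box; Z[25]=2 scan→box=[25,27)
i=26: min(r-i=1, Z[1]=1)=1; Z[26]=1
i=27: outside box; Z[27]=0
i=28: outside box; Z[28]=0
i=29: outside box; Z[29]=0
i=30: outside box; Z[30]=1 scan→box=[30,31)
i=31: outside box; Z[31]=0
i=32: outside box; Z[32]=0
i=33: outside box; Z[33]=0
i=34: outside box; Z[34]=2 scan→box=[34,36)
i=35: min(r-i=1, Z[1]=1)=1; Z[35]=1
i=36: outside box; Z[36]=0
i=37: outside box; Z[37]=3 scan→box=[37,40)
i=38: min(r-i=2, Z[1]=1)=1; Z[38]=1
i=39: min(r-i=1, Z[2]=0)=0; Z[39]=0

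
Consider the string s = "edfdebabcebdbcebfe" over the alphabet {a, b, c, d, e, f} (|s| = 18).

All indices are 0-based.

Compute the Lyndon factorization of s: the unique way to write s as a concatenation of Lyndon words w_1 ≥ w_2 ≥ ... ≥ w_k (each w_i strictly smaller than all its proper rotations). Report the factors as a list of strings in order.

["e", "df", "de", "b", "abcebdbcebfe"]

emit factor 1: 'e' (i=0, period=1)
emit factor 2: 'df' (i=1, period=2)
emit factor 3: 'de' (i=3, period=2)
emit factor 4: 'b' (i=5, period=1)
emit factor 5: 'abcebdbcebfe' (i=6, period=12)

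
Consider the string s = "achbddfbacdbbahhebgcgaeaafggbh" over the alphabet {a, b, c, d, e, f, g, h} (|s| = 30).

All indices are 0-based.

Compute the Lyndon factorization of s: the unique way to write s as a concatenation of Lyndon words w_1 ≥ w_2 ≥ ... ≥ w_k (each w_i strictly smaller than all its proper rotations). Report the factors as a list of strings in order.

emit factor 1: 'achbddfb' (i=0, period=8)
emit factor 2: 'acdbbahhebgcgae' (i=8, period=15)
emit factor 3: 'aafggbh' (i=23, period=7)

["achbddfb", "acdbbahhebgcgae", "aafggbh"]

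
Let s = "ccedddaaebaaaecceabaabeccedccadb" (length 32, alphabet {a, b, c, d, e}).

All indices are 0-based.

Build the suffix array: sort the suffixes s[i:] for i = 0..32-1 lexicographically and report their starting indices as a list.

[10, 19, 6, 11, 17, 20, 29, 7, 12, 31, 9, 18, 21, 28, 27, 14, 23, 0, 15, 24, 1, 5, 30, 26, 4, 3, 16, 8, 13, 22, 25, 2]

rank | idx | suffix
   0 |  10 | aaaecceabaabeccedccadb
   1 |  19 | aabeccedccadb
   2 |   6 | aaebaaaecceabaabeccedccadb
   3 |  11 | aaecceabaabeccedccadb
   4 |  17 | abaabeccedccadb
   5 |  20 | abeccedccadb
   6 |  29 | adb
   7 |   7 | aebaaaecceabaabeccedccadb
   8 |  12 | aecceabaabeccedccadb
   9 |  31 | b
  10 |   9 | baaaecceabaabeccedccadb
  11 |  18 | baabeccedccadb
  12 |  21 | beccedccadb
  13 |  28 | cadb
  14 |  27 | ccadb
  15 |  14 | cceabaabeccedccadb
  16 |  23 | ccedccadb
  17 |   0 | ccedddaaebaaaecceabaabeccedccadb
  18 |  15 | ceabaabeccedccadb
  19 |  24 | cedccadb
  20 |   1 | cedddaaebaaaecceabaabeccedccadb
  21 |   5 | daaebaaaecceabaabeccedccadb
  22 |  30 | db
  23 |  26 | dccadb
  24 |   4 | ddaaebaaaecceabaabeccedccadb
  25 |   3 | dddaaebaaaecceabaabeccedccadb
  26 |  16 | eabaabeccedccadb
  27 |   8 | ebaaaecceabaabeccedccadb
  28 |  13 | ecceabaabeccedccadb
  29 |  22 | eccedccadb
  30 |  25 | edccadb
  31 |   2 | edddaaebaaaecceabaabeccedccadb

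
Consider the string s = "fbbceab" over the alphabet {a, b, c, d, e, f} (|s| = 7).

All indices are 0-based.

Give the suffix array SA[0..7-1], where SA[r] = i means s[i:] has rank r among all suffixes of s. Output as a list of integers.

[5, 6, 1, 2, 3, 4, 0]

rank→(start, suffix):
  0 → (5, 'ab')
  1 → (6, 'b')
  2 → (1, 'bbceab')
  3 → (2, 'bceab')
  4 → (3, 'ceab')
  5 → (4, 'eab')
  6 → (0, 'fbbceab')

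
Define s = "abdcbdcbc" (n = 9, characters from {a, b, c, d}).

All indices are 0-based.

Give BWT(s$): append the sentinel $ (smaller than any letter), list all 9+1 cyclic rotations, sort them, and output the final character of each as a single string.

c$ccabddbb

rank  rotation    last
    0  $abdcbdcbc  c
    1  abdcbdcbc$  $
    2  bc$abdcbdc  c
    3  bdcbc$abdc  c
    4  bdcbdcbc$a  a
    5  c$abdcbdcb  b
    6  cbc$abdcbd  d
    7  cbdcbc$abd  d
    8  dcbc$abdcb  b
    9  dcbdcbc$ab  b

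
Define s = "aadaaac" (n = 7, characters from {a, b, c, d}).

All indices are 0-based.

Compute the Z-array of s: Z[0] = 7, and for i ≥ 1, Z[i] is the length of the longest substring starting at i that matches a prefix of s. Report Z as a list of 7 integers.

[7, 1, 0, 2, 2, 1, 0]

Z[0]=7
i=1: outside box; Z[1]=1 grow→box=[1,2)
i=2: outside box; Z[2]=0
i=3: outside box; Z[3]=2 grow→box=[3,5)
i=4: min(r-i=1, Z[1]=1)=1; Z[4]=2 grow→box=[4,6)
i=5: min(r-i=1, Z[1]=1)=1; Z[5]=1
i=6: outside box; Z[6]=0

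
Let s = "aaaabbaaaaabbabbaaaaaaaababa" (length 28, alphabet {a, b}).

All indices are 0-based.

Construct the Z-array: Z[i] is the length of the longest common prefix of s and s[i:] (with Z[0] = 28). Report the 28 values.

[28, 3, 2, 1, 0, 0, 4, 7, 3, 2, 1, 0, 0, 1, 0, 0, 4, 4, 4, 4, 5, 3, 2, 1, 0, 1, 0, 1]

Z[0]=28
i=1: fresh scan; Z[1]=3 grow→box=[1,4)
i=2: min(r-i=2, Z[1]=3)=2; Z[2]=2
i=3: min(r-i=1, Z[2]=2)=1; Z[3]=1
i=4: fresh scan; Z[4]=0
i=5: fresh scan; Z[5]=0
i=6: fresh scan; Z[6]=4 grow→box=[6,10)
i=7: min(r-i=3, Z[1]=3)=3; Z[7]=7 grow→box=[7,14)
i=8: min(r-i=6, Z[1]=3)=3; Z[8]=3
i=9: min(r-i=5, Z[2]=2)=2; Z[9]=2
i=10: min(r-i=4, Z[3]=1)=1; Z[10]=1
i=11: min(r-i=3, Z[4]=0)=0; Z[11]=0
i=12: min(r-i=2, Z[5]=0)=0; Z[12]=0
i=13: min(r-i=1, Z[6]=4)=1; Z[13]=1
i=14: fresh scan; Z[14]=0
i=15: fresh scan; Z[15]=0
i=16: fresh scan; Z[16]=4 grow→box=[16,20)
i=17: min(r-i=3, Z[1]=3)=3; Z[17]=4 grow→box=[17,21)
i=18: min(r-i=3, Z[1]=3)=3; Z[18]=4 grow→box=[18,22)
i=19: min(r-i=3, Z[1]=3)=3; Z[19]=4 grow→box=[19,23)
i=20: min(r-i=3, Z[1]=3)=3; Z[20]=5 grow→box=[20,25)
i=21: min(r-i=4, Z[1]=3)=3; Z[21]=3
i=22: min(r-i=3, Z[2]=2)=2; Z[22]=2
i=23: min(r-i=2, Z[3]=1)=1; Z[23]=1
i=24: min(r-i=1, Z[4]=0)=0; Z[24]=0
i=25: fresh scan; Z[25]=1 grow→box=[25,26)
i=26: fresh scan; Z[26]=0
i=27: fresh scan; Z[27]=1 grow→box=[27,28)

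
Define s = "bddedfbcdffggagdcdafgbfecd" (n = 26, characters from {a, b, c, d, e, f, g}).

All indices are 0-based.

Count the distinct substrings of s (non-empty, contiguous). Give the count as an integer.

rank | idx | suffix
   0 |  18 | afgbfecd
   1 |  13 | agdcdafgbfecd
   2 |   6 | bcdffggagdcdafgbfecd
   3 |   0 | bddedfbcdffggagdcdafgbfecd
   4 |  21 | bfecd
   5 |  24 | cd
   6 |  16 | cdafgbfecd
   7 |   7 | cdffggagdcdafgbfecd
   8 |  25 | d
   9 |  17 | dafgbfecd
  10 |  15 | dcdafgbfecd
  11 |   1 | ddedfbcdffggagdcdafgbfecd
  12 |   2 | dedfbcdffggagdcdafgbfecd
  13 |   4 | dfbcdffggagdcdafgbfecd
  14 |   8 | dffggagdcdafgbfecd
  15 |  23 | ecd
  16 |   3 | edfbcdffggagdcdafgbfecd
  17 |   5 | fbcdffggagdcdafgbfecd
  18 |  22 | fecd
  19 |   9 | ffggagdcdafgbfecd
  20 |  19 | fgbfecd
  21 |  10 | fggagdcdafgbfecd
  22 |  12 | gagdcdafgbfecd
  23 |  20 | gbfecd
  24 |  14 | gdcdafgbfecd
  25 |  11 | ggagdcdafgbfecd

SA = [18, 13, 6, 0, 21, 24, 16, 7, 25, 17, 15, 1, 2, 4, 8, 23, 3, 5, 22, 9, 19, 10, 12, 20, 14, 11]
rank  pair      lcp
   1  s[18:],s[13:]  1  'a'
   2  s[13:],s[6:]  0  ''
   3  s[6:],s[0:]  1  'b'
   4  s[0:],s[21:]  1  'b'
   5  s[21:],s[24:]  0  ''
   6  s[24:],s[16:]  2  'cd'
   7  s[16:],s[7:]  2  'cd'
   8  s[7:],s[25:]  0  ''
   9  s[25:],s[17:]  1  'd'
  10  s[17:],s[15:]  1  'd'
  11  s[15:],s[1:]  1  'd'
  12  s[1:],s[2:]  1  'd'
  13  s[2:],s[4:]  1  'd'
  14  s[4:],s[8:]  2  'df'
  15  s[8:],s[23:]  0  ''
  16  s[23:],s[3:]  1  'e'
  17  s[3:],s[5:]  0  ''
  18  s[5:],s[22:]  1  'f'
  19  s[22:],s[9:]  1  'f'
  20  s[9:],s[19:]  1  'f'
  21  s[19:],s[10:]  2  'fg'
  22  s[10:],s[12:]  0  ''
  23  s[12:],s[20:]  1  'g'
  24  s[20:],s[14:]  1  'g'
  25  s[14:],s[11:]  1  'g'

n(n+1)/2 = 26·27/2 = 351
Σ LCP = 0 + 1 + 0 + 1 + 1 + 0 + 2 + 2 + 0 + 1 + 1 + 1 + 1 + 1 + 2 + 0 + 1 + 0 + 1 + 1 + 1 + 2 + 0 + 1 + 1 + 1 = 23
distinct = 351 − 23 = 328

328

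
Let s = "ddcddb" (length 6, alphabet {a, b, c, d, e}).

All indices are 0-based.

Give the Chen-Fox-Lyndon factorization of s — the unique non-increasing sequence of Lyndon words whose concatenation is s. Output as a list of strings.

emit factor 1: 'd' (i=0, period=1)
emit factor 2: 'd' (i=1, period=1)
emit factor 3: 'cdd' (i=2, period=3)
emit factor 4: 'b' (i=5, period=1)

["d", "d", "cdd", "b"]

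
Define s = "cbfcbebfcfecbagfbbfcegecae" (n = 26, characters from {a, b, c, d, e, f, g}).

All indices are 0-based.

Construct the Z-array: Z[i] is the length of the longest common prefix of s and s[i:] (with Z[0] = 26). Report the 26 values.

[26, 0, 0, 2, 0, 0, 0, 0, 1, 0, 0, 2, 0, 0, 0, 0, 0, 0, 0, 1, 0, 0, 0, 1, 0, 0]

Z[0]=26
i=1: i≥r, start 0; Z[1]=0
i=2: i≥r, start 0; Z[2]=0
i=3: i≥r, start 0; Z[3]=2 grow→box=[3,5)
i=4: min(r-i=1, Z[1]=0)=0; Z[4]=0
i=5: i≥r, start 0; Z[5]=0
i=6: i≥r, start 0; Z[6]=0
i=7: i≥r, start 0; Z[7]=0
i=8: i≥r, start 0; Z[8]=1 grow→box=[8,9)
i=9: i≥r, start 0; Z[9]=0
i=10: i≥r, start 0; Z[10]=0
i=11: i≥r, start 0; Z[11]=2 grow→box=[11,13)
i=12: min(r-i=1, Z[1]=0)=0; Z[12]=0
i=13: i≥r, start 0; Z[13]=0
i=14: i≥r, start 0; Z[14]=0
i=15: i≥r, start 0; Z[15]=0
i=16: i≥r, start 0; Z[16]=0
i=17: i≥r, start 0; Z[17]=0
i=18: i≥r, start 0; Z[18]=0
i=19: i≥r, start 0; Z[19]=1 grow→box=[19,20)
i=20: i≥r, start 0; Z[20]=0
i=21: i≥r, start 0; Z[21]=0
i=22: i≥r, start 0; Z[22]=0
i=23: i≥r, start 0; Z[23]=1 grow→box=[23,24)
i=24: i≥r, start 0; Z[24]=0
i=25: i≥r, start 0; Z[25]=0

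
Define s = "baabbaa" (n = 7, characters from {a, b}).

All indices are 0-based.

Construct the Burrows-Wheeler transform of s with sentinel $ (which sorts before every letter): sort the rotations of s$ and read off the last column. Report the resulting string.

rank  rotation  last
    0  $baabbaa  a
    1  a$baabba  a
    2  aa$baabb  b
    3  aabbaa$b  b
    4  abbaa$ba  a
    5  baa$baab  b
    6  baabbaa$  $
    7  bbaa$baa  a

aabbab$a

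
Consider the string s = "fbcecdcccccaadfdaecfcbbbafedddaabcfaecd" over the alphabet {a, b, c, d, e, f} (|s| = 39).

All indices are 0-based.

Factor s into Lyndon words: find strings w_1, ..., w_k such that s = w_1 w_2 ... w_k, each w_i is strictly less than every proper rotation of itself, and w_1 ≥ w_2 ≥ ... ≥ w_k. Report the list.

emit factor 1: 'f' (i=0, period=1)
emit factor 2: 'bcecdccccc' (i=1, period=10)
emit factor 3: 'aadfdaecfcbbbafeddd' (i=11, period=19)
emit factor 4: 'aabcfaecd' (i=30, period=9)

["f", "bcecdccccc", "aadfdaecfcbbbafeddd", "aabcfaecd"]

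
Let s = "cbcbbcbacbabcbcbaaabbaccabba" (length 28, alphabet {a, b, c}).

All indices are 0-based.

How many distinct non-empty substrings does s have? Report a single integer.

351

rank→(start, suffix):
  0 → (27, 'a')
  1 → (16, 'aaabbaccabba')
  2 → (17, 'aabbaccabba')
  3 → (24, 'abba')
  4 → (18, 'abbaccabba')
  5 → (10, 'abcbcbaaabbaccabba')
  6 → (7, 'acbabcbcbaaabbaccabba')
  7 → (21, 'accabba')
  8 → (26, 'ba')
  9 → (15, 'baaabbaccabba')
  10 → (9, 'babcbcbaaabbaccabba')
  11 → (6, 'bacbabcbcbaaabbaccabba')
  12 → (20, 'baccabba')
  13 → (25, 'bba')
  14 → (19, 'bbaccabba')
  15 → (3, 'bbcbacbabcbcbaaabbaccabba')
  16 → (13, 'bcbaaabbaccabba')
  17 → (4, 'bcbacbabcbcbaaabbaccabba')
  18 → (1, 'bcbbcbacbabcbcbaaabbaccabba')
  19 → (11, 'bcbcbaaabbaccabba')
  20 → (23, 'cabba')
  21 → (14, 'cbaaabbaccabba')
  22 → (8, 'cbabcbcbaaabbaccabba')
  23 → (5, 'cbacbabcbcbaaabbaccabba')
  24 → (2, 'cbbcbacbabcbcbaaabbaccabba')
  25 → (12, 'cbcbaaabbaccabba')
  26 → (0, 'cbcbbcbacbabcbcbaaabbaccabba')
  27 → (22, 'ccabba')

SA = [27, 16, 17, 24, 18, 10, 7, 21, 26, 15, 9, 6, 20, 25, 19, 3, 13, 4, 1, 11, 23, 14, 8, 5, 2, 12, 0, 22]
[i] adj suffixes → lcp
  [1] 27/16 → 1 ('a')
  [2] 16/17 → 2 ('aa')
  [3] 17/24 → 1 ('a')
  [4] 24/18 → 4 ('abba')
  [5] 18/10 → 2 ('ab')
  [6] 10/7 → 1 ('a')
  [7] 7/21 → 2 ('ac')
  [8] 21/26 → 0 ('')
  [9] 26/15 → 2 ('ba')
  [10] 15/9 → 2 ('ba')
  [11] 9/6 → 2 ('ba')
  [12] 6/20 → 3 ('bac')
  [13] 20/25 → 1 ('b')
  [14] 25/19 → 3 ('bba')
  [15] 19/3 → 2 ('bb')
  [16] 3/13 → 1 ('b')
  [17] 13/4 → 4 ('bcba')
  [18] 4/1 → 3 ('bcb')
  [19] 1/11 → 3 ('bcb')
  [20] 11/23 → 0 ('')
  [21] 23/14 → 1 ('c')
  [22] 14/8 → 3 ('cba')
  [23] 8/5 → 3 ('cba')
  [24] 5/2 → 2 ('cb')
  [25] 2/12 → 2 ('cb')
  [26] 12/0 → 4 ('cbcb')
  [27] 0/22 → 1 ('c')

n(n+1)/2 = 28·29/2 = 406
Σ LCP = 0 + 1 + 2 + 1 + 4 + 2 + 1 + 2 + 0 + 2 + 2 + 2 + 3 + 1 + 3 + 2 + 1 + 4 + 3 + 3 + 0 + 1 + 3 + 3 + 2 + 2 + 4 + 1 = 55
distinct = 406 − 55 = 351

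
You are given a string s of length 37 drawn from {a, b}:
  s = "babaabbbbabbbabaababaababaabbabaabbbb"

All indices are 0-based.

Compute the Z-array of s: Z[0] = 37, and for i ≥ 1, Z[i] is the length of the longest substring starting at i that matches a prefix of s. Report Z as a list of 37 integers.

Z[0]=37
i=1: fresh scan; Z[1]=0
i=2: fresh scan; Z[2]=2 extend→box=[2,4)
i=3: min(r-i=1, Z[1]=0)=0; Z[3]=0
i=4: fresh scan; Z[4]=0
i=5: fresh scan; Z[5]=1 extend→box=[5,6)
i=6: fresh scan; Z[6]=1 extend→box=[6,7)
i=7: fresh scan; Z[7]=1 extend→box=[7,8)
i=8: fresh scan; Z[8]=3 extend→box=[8,11)
i=9: min(r-i=2, Z[1]=0)=0; Z[9]=0
i=10: min(r-i=1, Z[2]=2)=1; Z[10]=1
i=11: fresh scan; Z[11]=1 extend→box=[11,12)
i=12: fresh scan; Z[12]=6 extend→box=[12,18)
i=13: min(r-i=5, Z[1]=0)=0; Z[13]=0
i=14: min(r-i=4, Z[2]=2)=2; Z[14]=2
i=15: min(r-i=3, Z[3]=0)=0; Z[15]=0
i=16: min(r-i=2, Z[4]=0)=0; Z[16]=0
i=17: min(r-i=1, Z[5]=1)=1; Z[17]=6 extend→box=[17,23)
i=18: min(r-i=5, Z[1]=0)=0; Z[18]=0
i=19: min(r-i=4, Z[2]=2)=2; Z[19]=2
i=20: min(r-i=3, Z[3]=0)=0; Z[20]=0
i=21: min(r-i=2, Z[4]=0)=0; Z[21]=0
i=22: min(r-i=1, Z[5]=1)=1; Z[22]=7 extend→box=[22,29)
i=23: min(r-i=6, Z[1]=0)=0; Z[23]=0
i=24: min(r-i=5, Z[2]=2)=2; Z[24]=2
i=25: min(r-i=4, Z[3]=0)=0; Z[25]=0
i=26: min(r-i=3, Z[4]=0)=0; Z[26]=0
i=27: min(r-i=2, Z[5]=1)=1; Z[27]=1
i=28: min(r-i=1, Z[6]=1)=1; Z[28]=9 extend→box=[28,37)
i=29: min(r-i=8, Z[1]=0)=0; Z[29]=0
i=30: min(r-i=7, Z[2]=2)=2; Z[30]=2
i=31: min(r-i=6, Z[3]=0)=0; Z[31]=0
i=32: min(r-i=5, Z[4]=0)=0; Z[32]=0
i=33: min(r-i=4, Z[5]=1)=1; Z[33]=1
i=34: min(r-i=3, Z[6]=1)=1; Z[34]=1
i=35: min(r-i=2, Z[7]=1)=1; Z[35]=1
i=36: min(r-i=1, Z[8]=3)=1; Z[36]=1

[37, 0, 2, 0, 0, 1, 1, 1, 3, 0, 1, 1, 6, 0, 2, 0, 0, 6, 0, 2, 0, 0, 7, 0, 2, 0, 0, 1, 9, 0, 2, 0, 0, 1, 1, 1, 1]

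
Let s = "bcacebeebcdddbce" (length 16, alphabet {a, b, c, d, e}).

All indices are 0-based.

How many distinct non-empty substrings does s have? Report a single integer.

120

sorted suffixes:
  #0 SA[0]=2  'acebeebcdddbce'
  #1 SA[1]=0  'bcacebeebcdddbce'
  #2 SA[2]=8  'bcdddbce'
  #3 SA[3]=13  'bce'
  #4 SA[4]=5  'beebcdddbce'
  #5 SA[5]=1  'cacebeebcdddbce'
  #6 SA[6]=9  'cdddbce'
  #7 SA[7]=14  'ce'
  #8 SA[8]=3  'cebeebcdddbce'
  #9 SA[9]=12  'dbce'
  #10 SA[10]=11  'ddbce'
  #11 SA[11]=10  'dddbce'
  #12 SA[12]=15  'e'
  #13 SA[13]=7  'ebcdddbce'
  #14 SA[14]=4  'ebeebcdddbce'
  #15 SA[15]=6  'eebcdddbce'

SA = [2, 0, 8, 13, 5, 1, 9, 14, 3, 12, 11, 10, 15, 7, 4, 6]
rank  pair      lcp
   1  s[2:],s[0:]  0  ''
   2  s[0:],s[8:]  2  'bc'
   3  s[8:],s[13:]  2  'bc'
   4  s[13:],s[5:]  1  'b'
   5  s[5:],s[1:]  0  ''
   6  s[1:],s[9:]  1  'c'
   7  s[9:],s[14:]  1  'c'
   8  s[14:],s[3:]  2  'ce'
   9  s[3:],s[12:]  0  ''
  10  s[12:],s[11:]  1  'd'
  11  s[11:],s[10:]  2  'dd'
  12  s[10:],s[15:]  0  ''
  13  s[15:],s[7:]  1  'e'
  14  s[7:],s[4:]  2  'eb'
  15  s[4:],s[6:]  1  'e'

n(n+1)/2 = 16·17/2 = 136
Σ LCP = 0 + 0 + 2 + 2 + 1 + 0 + 1 + 1 + 2 + 0 + 1 + 2 + 0 + 1 + 2 + 1 = 16
distinct = 136 − 16 = 120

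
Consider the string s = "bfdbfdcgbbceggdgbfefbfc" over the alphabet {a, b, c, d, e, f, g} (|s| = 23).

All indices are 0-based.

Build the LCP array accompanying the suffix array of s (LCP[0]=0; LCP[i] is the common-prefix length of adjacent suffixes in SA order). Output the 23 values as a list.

rank→(start, suffix):
  0 → (8, 'bbceggdgbfefbfc')
  1 → (9, 'bceggdgbfefbfc')
  2 → (20, 'bfc')
  3 → (0, 'bfdbfdcgbbceggdgbfefbfc')
  4 → (3, 'bfdcgbbceggdgbfefbfc')
  5 → (16, 'bfefbfc')
  6 → (22, 'c')
  7 → (10, 'ceggdgbfefbfc')
  8 → (6, 'cgbbceggdgbfefbfc')
  9 → (2, 'dbfdcgbbceggdgbfefbfc')
  10 → (5, 'dcgbbceggdgbfefbfc')
  11 → (14, 'dgbfefbfc')
  12 → (18, 'efbfc')
  13 → (11, 'eggdgbfefbfc')
  14 → (19, 'fbfc')
  15 → (21, 'fc')
  16 → (1, 'fdbfdcgbbceggdgbfefbfc')
  17 → (4, 'fdcgbbceggdgbfefbfc')
  18 → (17, 'fefbfc')
  19 → (7, 'gbbceggdgbfefbfc')
  20 → (15, 'gbfefbfc')
  21 → (13, 'gdgbfefbfc')
  22 → (12, 'ggdgbfefbfc')

SA = [8, 9, 20, 0, 3, 16, 22, 10, 6, 2, 5, 14, 18, 11, 19, 21, 1, 4, 17, 7, 15, 13, 12]
[i] adj suffixes → lcp
  [1] 8/9 → 1 ('b')
  [2] 9/20 → 1 ('b')
  [3] 20/0 → 2 ('bf')
  [4] 0/3 → 3 ('bfd')
  [5] 3/16 → 2 ('bf')
  [6] 16/22 → 0 ('')
  [7] 22/10 → 1 ('c')
  [8] 10/6 → 1 ('c')
  [9] 6/2 → 0 ('')
  [10] 2/5 → 1 ('d')
  [11] 5/14 → 1 ('d')
  [12] 14/18 → 0 ('')
  [13] 18/11 → 1 ('e')
  [14] 11/19 → 0 ('')
  [15] 19/21 → 1 ('f')
  [16] 21/1 → 1 ('f')
  [17] 1/4 → 2 ('fd')
  [18] 4/17 → 1 ('f')
  [19] 17/7 → 0 ('')
  [20] 7/15 → 2 ('gb')
  [21] 15/13 → 1 ('g')
  [22] 13/12 → 1 ('g')

[0, 1, 1, 2, 3, 2, 0, 1, 1, 0, 1, 1, 0, 1, 0, 1, 1, 2, 1, 0, 2, 1, 1]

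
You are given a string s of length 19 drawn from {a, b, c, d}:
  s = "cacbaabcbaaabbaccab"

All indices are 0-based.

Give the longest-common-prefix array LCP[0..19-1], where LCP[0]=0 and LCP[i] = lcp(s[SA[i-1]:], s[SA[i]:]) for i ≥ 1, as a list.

[0, 2, 3, 1, 2, 2, 1, 2, 0, 1, 3, 2, 1, 1, 0, 2, 1, 4, 1]

rank | idx | suffix
   0 |   9 | aaabbaccab
   1 |  10 | aabbaccab
   2 |   4 | aabcbaaabbaccab
   3 |  17 | ab
   4 |  11 | abbaccab
   5 |   5 | abcbaaabbaccab
   6 |   1 | acbaabcbaaabbaccab
   7 |  14 | accab
   8 |  18 | b
   9 |   8 | baaabbaccab
  10 |   3 | baabcbaaabbaccab
  11 |  13 | baccab
  12 |  12 | bbaccab
  13 |   6 | bcbaaabbaccab
  14 |  16 | cab
  15 |   0 | cacbaabcbaaabbaccab
  16 |   7 | cbaaabbaccab
  17 |   2 | cbaabcbaaabbaccab
  18 |  15 | ccab

SA = [9, 10, 4, 17, 11, 5, 1, 14, 18, 8, 3, 13, 12, 6, 16, 0, 7, 2, 15]
i: (SA[i-1],SA[i]) lcp shared
  1: (9,10) 2 'aa'
  2: (10,4) 3 'aab'
  3: (4,17) 1 'a'
  4: (17,11) 2 'ab'
  5: (11,5) 2 'ab'
  6: (5,1) 1 'a'
  7: (1,14) 2 'ac'
  8: (14,18) 0 ''
  9: (18,8) 1 'b'
  10: (8,3) 3 'baa'
  11: (3,13) 2 'ba'
  12: (13,12) 1 'b'
  13: (12,6) 1 'b'
  14: (6,16) 0 ''
  15: (16,0) 2 'ca'
  16: (0,7) 1 'c'
  17: (7,2) 4 'cbaa'
  18: (2,15) 1 'c'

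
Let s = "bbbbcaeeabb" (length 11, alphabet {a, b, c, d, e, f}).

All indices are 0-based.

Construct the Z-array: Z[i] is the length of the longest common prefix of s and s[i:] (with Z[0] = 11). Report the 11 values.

[11, 3, 2, 1, 0, 0, 0, 0, 0, 2, 1]

Z[0]=11
i=1: outside box; Z[1]=3 extend→box=[1,4)
i=2: min(r-i=2, Z[1]=3)=2; Z[2]=2
i=3: min(r-i=1, Z[2]=2)=1; Z[3]=1
i=4: outside box; Z[4]=0
i=5: outside box; Z[5]=0
i=6: outside box; Z[6]=0
i=7: outside box; Z[7]=0
i=8: outside box; Z[8]=0
i=9: outside box; Z[9]=2 extend→box=[9,11)
i=10: min(r-i=1, Z[1]=3)=1; Z[10]=1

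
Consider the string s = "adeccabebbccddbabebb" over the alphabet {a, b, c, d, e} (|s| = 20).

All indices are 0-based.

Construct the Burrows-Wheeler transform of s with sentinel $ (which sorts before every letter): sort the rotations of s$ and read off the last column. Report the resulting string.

bbc$bdeebaacebcdcabbd

rank  rotation               last
    0  $adeccabebbccddbabebb  b
    1  abebb$adeccabebbccddb  b
    2  abebbccddbabebb$adecc  c
    3  adeccabebbccddbabebb$  $
    4  b$adeccabebbccddbabeb  b
    5  babebb$adeccabebbccdd  d
    6  bb$adeccabebbccddbabe  e
    7  bbccddbabebb$adeccabe  e
    8  bccddbabebb$adeccabeb  b
    9  bebb$adeccabebbccddba  a
   10  bebbccddbabebb$adecca  a
   11  cabebbccddbabebb$adec  c
   12  ccabebbccddbabebb$ade  e
   13  ccddbabebb$adeccabebb  b
   14  cddbabebb$adeccabebbc  c
   15  dbabebb$adeccabebbccd  d
   16  ddbabebb$adeccabebbcc  c
   17  deccabebbccddbabebb$a  a
   18  ebb$adeccabebbccddbab  b
   19  ebbccddbabebb$adeccab  b
   20  eccabebbccddbabebb$ad  d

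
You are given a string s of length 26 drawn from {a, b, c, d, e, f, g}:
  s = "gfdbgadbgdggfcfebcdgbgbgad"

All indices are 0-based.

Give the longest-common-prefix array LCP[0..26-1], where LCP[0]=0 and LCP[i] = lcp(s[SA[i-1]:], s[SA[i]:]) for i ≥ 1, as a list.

rank→(start, suffix):
  0 → (24, 'ad')
  1 → (5, 'adbgdggfcfebcdgbgbgad')
  2 → (16, 'bcdgbgbgad')
  3 → (22, 'bgad')
  4 → (3, 'bgadbgdggfcfebcdgbgbgad')
  5 → (20, 'bgbgad')
  6 → (7, 'bgdggfcfebcdgbgbgad')
  7 → (17, 'cdgbgbgad')
  8 → (13, 'cfebcdgbgbgad')
  9 → (25, 'd')
  10 → (2, 'dbgadbgdggfcfebcdgbgbgad')
  11 → (6, 'dbgdggfcfebcdgbgbgad')
  12 → (18, 'dgbgbgad')
  13 → (9, 'dggfcfebcdgbgbgad')
  14 → (15, 'ebcdgbgbgad')
  15 → (12, 'fcfebcdgbgbgad')
  16 → (1, 'fdbgadbgdggfcfebcdgbgbgad')
  17 → (14, 'febcdgbgbgad')
  18 → (23, 'gad')
  19 → (4, 'gadbgdggfcfebcdgbgbgad')
  20 → (21, 'gbgad')
  21 → (19, 'gbgbgad')
  22 → (8, 'gdggfcfebcdgbgbgad')
  23 → (11, 'gfcfebcdgbgbgad')
  24 → (0, 'gfdbgadbgdggfcfebcdgbgbgad')
  25 → (10, 'ggfcfebcdgbgbgad')

SA = [24, 5, 16, 22, 3, 20, 7, 17, 13, 25, 2, 6, 18, 9, 15, 12, 1, 14, 23, 4, 21, 19, 8, 11, 0, 10]
i: (SA[i-1],SA[i]) lcp shared
  1: (24,5) 2 'ad'
  2: (5,16) 0 ''
  3: (16,22) 1 'b'
  4: (22,3) 4 'bgad'
  5: (3,20) 2 'bg'
  6: (20,7) 2 'bg'
  7: (7,17) 0 ''
  8: (17,13) 1 'c'
  9: (13,25) 0 ''
  10: (25,2) 1 'd'
  11: (2,6) 3 'dbg'
  12: (6,18) 1 'd'
  13: (18,9) 2 'dg'
  14: (9,15) 0 ''
  15: (15,12) 0 ''
  16: (12,1) 1 'f'
  17: (1,14) 1 'f'
  18: (14,23) 0 ''
  19: (23,4) 3 'gad'
  20: (4,21) 1 'g'
  21: (21,19) 3 'gbg'
  22: (19,8) 1 'g'
  23: (8,11) 1 'g'
  24: (11,0) 2 'gf'
  25: (0,10) 1 'g'

[0, 2, 0, 1, 4, 2, 2, 0, 1, 0, 1, 3, 1, 2, 0, 0, 1, 1, 0, 3, 1, 3, 1, 1, 2, 1]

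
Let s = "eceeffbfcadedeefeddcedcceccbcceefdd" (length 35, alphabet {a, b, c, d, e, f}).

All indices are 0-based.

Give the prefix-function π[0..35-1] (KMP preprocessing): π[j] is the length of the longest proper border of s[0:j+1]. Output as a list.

[0, 0, 1, 1, 0, 0, 0, 0, 0, 0, 0, 1, 0, 1, 1, 0, 1, 0, 0, 0, 1, 0, 0, 0, 1, 2, 0, 0, 0, 0, 1, 1, 0, 0, 0]

π[0] = 0
j=1 s[j]='c': π[1]=0 (border '')
j=2 s[j]='e': π[2]=1 (border 'e')
j=3 s[j]='e': k: 1→0; π[3]=1 (border 'e')
j=4 s[j]='f': k: 1→0; π[4]=0 (border '')
j=5 s[j]='f': π[5]=0 (border '')
j=6 s[j]='b': π[6]=0 (border '')
j=7 s[j]='f': π[7]=0 (border '')
j=8 s[j]='c': π[8]=0 (border '')
j=9 s[j]='a': π[9]=0 (border '')
j=10 s[j]='d': π[10]=0 (border '')
j=11 s[j]='e': π[11]=1 (border 'e')
j=12 s[j]='d': k: 1→0; π[12]=0 (border '')
j=13 s[j]='e': π[13]=1 (border 'e')
j=14 s[j]='e': k: 1→0; π[14]=1 (border 'e')
j=15 s[j]='f': k: 1→0; π[15]=0 (border '')
j=16 s[j]='e': π[16]=1 (border 'e')
j=17 s[j]='d': k: 1→0; π[17]=0 (border '')
j=18 s[j]='d': π[18]=0 (border '')
j=19 s[j]='c': π[19]=0 (border '')
j=20 s[j]='e': π[20]=1 (border 'e')
j=21 s[j]='d': k: 1→0; π[21]=0 (border '')
j=22 s[j]='c': π[22]=0 (border '')
j=23 s[j]='c': π[23]=0 (border '')
j=24 s[j]='e': π[24]=1 (border 'e')
j=25 s[j]='c': π[25]=2 (border 'ec')
j=26 s[j]='c': k: 2→0; π[26]=0 (border '')
j=27 s[j]='b': π[27]=0 (border '')
j=28 s[j]='c': π[28]=0 (border '')
j=29 s[j]='c': π[29]=0 (border '')
j=30 s[j]='e': π[30]=1 (border 'e')
j=31 s[j]='e': k: 1→0; π[31]=1 (border 'e')
j=32 s[j]='f': k: 1→0; π[32]=0 (border '')
j=33 s[j]='d': π[33]=0 (border '')
j=34 s[j]='d': π[34]=0 (border '')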